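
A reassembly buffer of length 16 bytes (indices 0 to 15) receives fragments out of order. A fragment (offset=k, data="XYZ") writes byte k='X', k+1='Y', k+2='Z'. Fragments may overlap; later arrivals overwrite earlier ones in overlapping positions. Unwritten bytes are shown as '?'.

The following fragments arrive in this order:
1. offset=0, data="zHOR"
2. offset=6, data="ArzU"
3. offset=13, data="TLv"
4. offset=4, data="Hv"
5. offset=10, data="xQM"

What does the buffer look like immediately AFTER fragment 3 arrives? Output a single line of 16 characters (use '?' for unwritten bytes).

Fragment 1: offset=0 data="zHOR" -> buffer=zHOR????????????
Fragment 2: offset=6 data="ArzU" -> buffer=zHOR??ArzU??????
Fragment 3: offset=13 data="TLv" -> buffer=zHOR??ArzU???TLv

Answer: zHOR??ArzU???TLv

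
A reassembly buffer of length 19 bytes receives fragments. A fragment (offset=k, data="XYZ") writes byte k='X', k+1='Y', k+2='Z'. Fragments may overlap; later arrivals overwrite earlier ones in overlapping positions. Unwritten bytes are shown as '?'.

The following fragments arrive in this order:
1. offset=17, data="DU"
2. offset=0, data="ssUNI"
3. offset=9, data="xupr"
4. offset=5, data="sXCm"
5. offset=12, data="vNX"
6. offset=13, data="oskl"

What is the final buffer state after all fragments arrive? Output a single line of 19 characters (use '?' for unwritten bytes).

Fragment 1: offset=17 data="DU" -> buffer=?????????????????DU
Fragment 2: offset=0 data="ssUNI" -> buffer=ssUNI????????????DU
Fragment 3: offset=9 data="xupr" -> buffer=ssUNI????xupr????DU
Fragment 4: offset=5 data="sXCm" -> buffer=ssUNIsXCmxupr????DU
Fragment 5: offset=12 data="vNX" -> buffer=ssUNIsXCmxupvNX??DU
Fragment 6: offset=13 data="oskl" -> buffer=ssUNIsXCmxupvosklDU

Answer: ssUNIsXCmxupvosklDU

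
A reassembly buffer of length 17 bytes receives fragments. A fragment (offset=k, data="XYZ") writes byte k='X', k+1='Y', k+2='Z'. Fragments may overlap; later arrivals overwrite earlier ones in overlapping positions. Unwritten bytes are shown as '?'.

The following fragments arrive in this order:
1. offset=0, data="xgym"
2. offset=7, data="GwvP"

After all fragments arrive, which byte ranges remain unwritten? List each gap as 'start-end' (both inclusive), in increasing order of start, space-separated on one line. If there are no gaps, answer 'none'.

Answer: 4-6 11-16

Derivation:
Fragment 1: offset=0 len=4
Fragment 2: offset=7 len=4
Gaps: 4-6 11-16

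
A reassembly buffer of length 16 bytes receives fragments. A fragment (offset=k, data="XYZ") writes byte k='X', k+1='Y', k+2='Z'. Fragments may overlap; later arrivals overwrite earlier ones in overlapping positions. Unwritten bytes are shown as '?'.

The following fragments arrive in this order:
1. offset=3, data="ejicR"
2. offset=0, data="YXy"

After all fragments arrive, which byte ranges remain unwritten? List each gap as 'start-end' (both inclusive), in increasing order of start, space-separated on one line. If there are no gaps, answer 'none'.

Fragment 1: offset=3 len=5
Fragment 2: offset=0 len=3
Gaps: 8-15

Answer: 8-15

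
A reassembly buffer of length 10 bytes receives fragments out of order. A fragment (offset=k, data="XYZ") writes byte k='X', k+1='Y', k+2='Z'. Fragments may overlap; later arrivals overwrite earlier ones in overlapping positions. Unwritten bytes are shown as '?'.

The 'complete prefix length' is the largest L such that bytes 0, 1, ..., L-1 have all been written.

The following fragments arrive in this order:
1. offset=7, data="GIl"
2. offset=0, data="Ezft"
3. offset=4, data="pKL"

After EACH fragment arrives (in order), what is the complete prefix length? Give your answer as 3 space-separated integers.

Fragment 1: offset=7 data="GIl" -> buffer=???????GIl -> prefix_len=0
Fragment 2: offset=0 data="Ezft" -> buffer=Ezft???GIl -> prefix_len=4
Fragment 3: offset=4 data="pKL" -> buffer=EzftpKLGIl -> prefix_len=10

Answer: 0 4 10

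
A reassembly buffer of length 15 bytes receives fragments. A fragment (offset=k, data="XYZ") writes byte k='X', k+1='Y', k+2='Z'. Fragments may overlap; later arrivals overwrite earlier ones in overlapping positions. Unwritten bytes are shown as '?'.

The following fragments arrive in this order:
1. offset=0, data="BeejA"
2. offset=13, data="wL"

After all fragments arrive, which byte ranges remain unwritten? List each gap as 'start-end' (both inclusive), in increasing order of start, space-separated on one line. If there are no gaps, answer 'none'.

Fragment 1: offset=0 len=5
Fragment 2: offset=13 len=2
Gaps: 5-12

Answer: 5-12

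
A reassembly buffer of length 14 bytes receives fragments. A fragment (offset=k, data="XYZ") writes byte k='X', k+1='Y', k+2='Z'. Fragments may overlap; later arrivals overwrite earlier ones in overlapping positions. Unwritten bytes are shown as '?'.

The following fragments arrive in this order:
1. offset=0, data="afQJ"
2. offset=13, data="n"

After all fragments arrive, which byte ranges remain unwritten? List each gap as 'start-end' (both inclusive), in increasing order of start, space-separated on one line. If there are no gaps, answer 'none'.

Fragment 1: offset=0 len=4
Fragment 2: offset=13 len=1
Gaps: 4-12

Answer: 4-12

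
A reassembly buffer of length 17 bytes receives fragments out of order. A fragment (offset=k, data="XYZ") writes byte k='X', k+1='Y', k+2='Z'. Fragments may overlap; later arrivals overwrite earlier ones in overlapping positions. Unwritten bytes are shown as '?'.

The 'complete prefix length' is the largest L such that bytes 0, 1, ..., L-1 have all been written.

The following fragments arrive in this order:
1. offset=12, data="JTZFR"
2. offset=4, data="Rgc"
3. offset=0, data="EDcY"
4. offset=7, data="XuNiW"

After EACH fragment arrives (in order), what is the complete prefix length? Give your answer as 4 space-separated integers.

Fragment 1: offset=12 data="JTZFR" -> buffer=????????????JTZFR -> prefix_len=0
Fragment 2: offset=4 data="Rgc" -> buffer=????Rgc?????JTZFR -> prefix_len=0
Fragment 3: offset=0 data="EDcY" -> buffer=EDcYRgc?????JTZFR -> prefix_len=7
Fragment 4: offset=7 data="XuNiW" -> buffer=EDcYRgcXuNiWJTZFR -> prefix_len=17

Answer: 0 0 7 17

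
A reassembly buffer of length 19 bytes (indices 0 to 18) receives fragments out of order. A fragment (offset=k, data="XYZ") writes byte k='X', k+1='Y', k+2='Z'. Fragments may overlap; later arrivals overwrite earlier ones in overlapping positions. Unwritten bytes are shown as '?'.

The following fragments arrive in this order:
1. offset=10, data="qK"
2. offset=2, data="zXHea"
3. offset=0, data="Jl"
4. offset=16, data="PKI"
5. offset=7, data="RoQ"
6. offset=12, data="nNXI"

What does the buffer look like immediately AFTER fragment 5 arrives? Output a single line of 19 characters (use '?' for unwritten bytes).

Fragment 1: offset=10 data="qK" -> buffer=??????????qK???????
Fragment 2: offset=2 data="zXHea" -> buffer=??zXHea???qK???????
Fragment 3: offset=0 data="Jl" -> buffer=JlzXHea???qK???????
Fragment 4: offset=16 data="PKI" -> buffer=JlzXHea???qK????PKI
Fragment 5: offset=7 data="RoQ" -> buffer=JlzXHeaRoQqK????PKI

Answer: JlzXHeaRoQqK????PKI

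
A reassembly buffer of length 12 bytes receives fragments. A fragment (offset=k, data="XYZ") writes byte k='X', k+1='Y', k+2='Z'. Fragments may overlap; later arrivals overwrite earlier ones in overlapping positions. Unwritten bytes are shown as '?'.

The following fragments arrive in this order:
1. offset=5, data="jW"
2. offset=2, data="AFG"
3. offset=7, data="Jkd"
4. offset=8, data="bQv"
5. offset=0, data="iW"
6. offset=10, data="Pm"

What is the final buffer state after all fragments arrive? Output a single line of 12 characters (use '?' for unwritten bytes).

Fragment 1: offset=5 data="jW" -> buffer=?????jW?????
Fragment 2: offset=2 data="AFG" -> buffer=??AFGjW?????
Fragment 3: offset=7 data="Jkd" -> buffer=??AFGjWJkd??
Fragment 4: offset=8 data="bQv" -> buffer=??AFGjWJbQv?
Fragment 5: offset=0 data="iW" -> buffer=iWAFGjWJbQv?
Fragment 6: offset=10 data="Pm" -> buffer=iWAFGjWJbQPm

Answer: iWAFGjWJbQPm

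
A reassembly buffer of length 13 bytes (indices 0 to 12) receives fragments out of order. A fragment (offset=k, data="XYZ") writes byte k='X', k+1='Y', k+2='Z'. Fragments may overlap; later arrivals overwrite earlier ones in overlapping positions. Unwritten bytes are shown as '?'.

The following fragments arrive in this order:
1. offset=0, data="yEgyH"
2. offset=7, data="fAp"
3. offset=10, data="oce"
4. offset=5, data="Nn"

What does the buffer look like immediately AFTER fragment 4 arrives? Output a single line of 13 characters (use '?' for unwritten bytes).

Answer: yEgyHNnfApoce

Derivation:
Fragment 1: offset=0 data="yEgyH" -> buffer=yEgyH????????
Fragment 2: offset=7 data="fAp" -> buffer=yEgyH??fAp???
Fragment 3: offset=10 data="oce" -> buffer=yEgyH??fApoce
Fragment 4: offset=5 data="Nn" -> buffer=yEgyHNnfApoce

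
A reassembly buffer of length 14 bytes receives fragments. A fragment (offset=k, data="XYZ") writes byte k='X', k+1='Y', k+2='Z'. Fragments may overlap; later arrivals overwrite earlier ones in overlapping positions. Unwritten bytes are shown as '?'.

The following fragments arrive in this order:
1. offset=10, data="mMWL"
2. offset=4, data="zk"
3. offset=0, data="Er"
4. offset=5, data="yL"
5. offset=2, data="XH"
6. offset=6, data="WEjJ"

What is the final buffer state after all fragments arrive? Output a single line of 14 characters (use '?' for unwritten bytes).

Answer: ErXHzyWEjJmMWL

Derivation:
Fragment 1: offset=10 data="mMWL" -> buffer=??????????mMWL
Fragment 2: offset=4 data="zk" -> buffer=????zk????mMWL
Fragment 3: offset=0 data="Er" -> buffer=Er??zk????mMWL
Fragment 4: offset=5 data="yL" -> buffer=Er??zyL???mMWL
Fragment 5: offset=2 data="XH" -> buffer=ErXHzyL???mMWL
Fragment 6: offset=6 data="WEjJ" -> buffer=ErXHzyWEjJmMWL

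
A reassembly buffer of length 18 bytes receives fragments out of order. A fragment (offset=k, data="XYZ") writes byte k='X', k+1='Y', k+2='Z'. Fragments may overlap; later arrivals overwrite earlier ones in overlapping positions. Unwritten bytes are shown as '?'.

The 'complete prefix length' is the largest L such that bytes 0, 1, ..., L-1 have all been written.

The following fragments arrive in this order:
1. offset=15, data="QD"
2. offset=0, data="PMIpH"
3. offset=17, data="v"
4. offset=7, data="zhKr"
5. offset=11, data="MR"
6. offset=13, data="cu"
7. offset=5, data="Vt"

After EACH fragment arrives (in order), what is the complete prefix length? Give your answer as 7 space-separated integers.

Answer: 0 5 5 5 5 5 18

Derivation:
Fragment 1: offset=15 data="QD" -> buffer=???????????????QD? -> prefix_len=0
Fragment 2: offset=0 data="PMIpH" -> buffer=PMIpH??????????QD? -> prefix_len=5
Fragment 3: offset=17 data="v" -> buffer=PMIpH??????????QDv -> prefix_len=5
Fragment 4: offset=7 data="zhKr" -> buffer=PMIpH??zhKr????QDv -> prefix_len=5
Fragment 5: offset=11 data="MR" -> buffer=PMIpH??zhKrMR??QDv -> prefix_len=5
Fragment 6: offset=13 data="cu" -> buffer=PMIpH??zhKrMRcuQDv -> prefix_len=5
Fragment 7: offset=5 data="Vt" -> buffer=PMIpHVtzhKrMRcuQDv -> prefix_len=18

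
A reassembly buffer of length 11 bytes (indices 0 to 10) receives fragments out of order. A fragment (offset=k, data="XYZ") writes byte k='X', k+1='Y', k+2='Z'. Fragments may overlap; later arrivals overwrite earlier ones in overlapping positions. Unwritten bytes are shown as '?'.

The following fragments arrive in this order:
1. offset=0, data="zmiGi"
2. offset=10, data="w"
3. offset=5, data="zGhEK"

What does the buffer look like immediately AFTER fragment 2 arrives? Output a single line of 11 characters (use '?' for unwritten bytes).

Fragment 1: offset=0 data="zmiGi" -> buffer=zmiGi??????
Fragment 2: offset=10 data="w" -> buffer=zmiGi?????w

Answer: zmiGi?????w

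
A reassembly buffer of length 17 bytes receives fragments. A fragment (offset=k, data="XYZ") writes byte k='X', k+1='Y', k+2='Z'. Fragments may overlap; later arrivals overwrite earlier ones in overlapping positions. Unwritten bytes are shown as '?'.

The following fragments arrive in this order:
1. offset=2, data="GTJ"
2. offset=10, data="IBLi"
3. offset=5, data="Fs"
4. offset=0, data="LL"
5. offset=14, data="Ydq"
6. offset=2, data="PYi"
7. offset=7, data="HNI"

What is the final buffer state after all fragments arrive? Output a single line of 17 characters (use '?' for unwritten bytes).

Fragment 1: offset=2 data="GTJ" -> buffer=??GTJ????????????
Fragment 2: offset=10 data="IBLi" -> buffer=??GTJ?????IBLi???
Fragment 3: offset=5 data="Fs" -> buffer=??GTJFs???IBLi???
Fragment 4: offset=0 data="LL" -> buffer=LLGTJFs???IBLi???
Fragment 5: offset=14 data="Ydq" -> buffer=LLGTJFs???IBLiYdq
Fragment 6: offset=2 data="PYi" -> buffer=LLPYiFs???IBLiYdq
Fragment 7: offset=7 data="HNI" -> buffer=LLPYiFsHNIIBLiYdq

Answer: LLPYiFsHNIIBLiYdq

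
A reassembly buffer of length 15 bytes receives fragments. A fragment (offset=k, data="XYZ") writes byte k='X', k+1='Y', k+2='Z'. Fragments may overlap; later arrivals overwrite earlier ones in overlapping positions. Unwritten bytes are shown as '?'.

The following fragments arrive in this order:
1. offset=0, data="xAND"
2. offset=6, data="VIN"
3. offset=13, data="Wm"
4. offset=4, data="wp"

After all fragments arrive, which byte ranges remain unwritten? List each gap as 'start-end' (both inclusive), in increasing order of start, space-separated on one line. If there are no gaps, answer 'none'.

Answer: 9-12

Derivation:
Fragment 1: offset=0 len=4
Fragment 2: offset=6 len=3
Fragment 3: offset=13 len=2
Fragment 4: offset=4 len=2
Gaps: 9-12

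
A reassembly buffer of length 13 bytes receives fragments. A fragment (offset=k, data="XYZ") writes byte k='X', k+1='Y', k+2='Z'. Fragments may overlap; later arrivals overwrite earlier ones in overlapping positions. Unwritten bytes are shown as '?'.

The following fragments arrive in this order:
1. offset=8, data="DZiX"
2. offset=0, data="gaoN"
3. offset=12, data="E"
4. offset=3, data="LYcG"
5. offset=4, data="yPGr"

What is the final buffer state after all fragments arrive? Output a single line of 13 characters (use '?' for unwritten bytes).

Answer: gaoLyPGrDZiXE

Derivation:
Fragment 1: offset=8 data="DZiX" -> buffer=????????DZiX?
Fragment 2: offset=0 data="gaoN" -> buffer=gaoN????DZiX?
Fragment 3: offset=12 data="E" -> buffer=gaoN????DZiXE
Fragment 4: offset=3 data="LYcG" -> buffer=gaoLYcG?DZiXE
Fragment 5: offset=4 data="yPGr" -> buffer=gaoLyPGrDZiXE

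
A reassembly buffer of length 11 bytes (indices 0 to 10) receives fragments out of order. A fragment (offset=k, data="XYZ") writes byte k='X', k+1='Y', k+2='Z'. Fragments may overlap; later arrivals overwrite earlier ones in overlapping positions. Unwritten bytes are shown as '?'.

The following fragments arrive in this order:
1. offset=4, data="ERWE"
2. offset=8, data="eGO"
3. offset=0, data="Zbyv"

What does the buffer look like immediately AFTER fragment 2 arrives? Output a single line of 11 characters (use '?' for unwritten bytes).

Fragment 1: offset=4 data="ERWE" -> buffer=????ERWE???
Fragment 2: offset=8 data="eGO" -> buffer=????ERWEeGO

Answer: ????ERWEeGO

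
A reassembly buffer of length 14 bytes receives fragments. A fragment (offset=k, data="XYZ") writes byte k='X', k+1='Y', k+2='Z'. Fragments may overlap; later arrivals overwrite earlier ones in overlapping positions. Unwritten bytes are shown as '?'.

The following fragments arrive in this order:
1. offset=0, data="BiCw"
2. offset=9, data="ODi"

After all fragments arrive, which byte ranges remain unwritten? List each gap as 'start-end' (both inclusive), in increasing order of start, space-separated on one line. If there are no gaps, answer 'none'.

Fragment 1: offset=0 len=4
Fragment 2: offset=9 len=3
Gaps: 4-8 12-13

Answer: 4-8 12-13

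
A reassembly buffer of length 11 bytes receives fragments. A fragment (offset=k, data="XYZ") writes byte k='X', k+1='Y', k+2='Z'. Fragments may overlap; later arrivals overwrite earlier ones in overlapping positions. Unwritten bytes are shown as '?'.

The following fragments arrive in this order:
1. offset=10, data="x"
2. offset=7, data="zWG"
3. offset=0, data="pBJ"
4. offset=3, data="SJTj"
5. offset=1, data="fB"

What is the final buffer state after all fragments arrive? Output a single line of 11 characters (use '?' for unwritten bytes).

Answer: pfBSJTjzWGx

Derivation:
Fragment 1: offset=10 data="x" -> buffer=??????????x
Fragment 2: offset=7 data="zWG" -> buffer=???????zWGx
Fragment 3: offset=0 data="pBJ" -> buffer=pBJ????zWGx
Fragment 4: offset=3 data="SJTj" -> buffer=pBJSJTjzWGx
Fragment 5: offset=1 data="fB" -> buffer=pfBSJTjzWGx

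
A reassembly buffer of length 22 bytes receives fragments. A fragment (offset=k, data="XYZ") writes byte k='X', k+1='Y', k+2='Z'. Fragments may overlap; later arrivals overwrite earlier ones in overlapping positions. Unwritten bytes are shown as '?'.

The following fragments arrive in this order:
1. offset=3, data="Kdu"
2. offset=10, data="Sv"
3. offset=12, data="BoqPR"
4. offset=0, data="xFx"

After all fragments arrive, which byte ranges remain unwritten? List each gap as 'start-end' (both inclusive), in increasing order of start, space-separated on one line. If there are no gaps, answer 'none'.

Fragment 1: offset=3 len=3
Fragment 2: offset=10 len=2
Fragment 3: offset=12 len=5
Fragment 4: offset=0 len=3
Gaps: 6-9 17-21

Answer: 6-9 17-21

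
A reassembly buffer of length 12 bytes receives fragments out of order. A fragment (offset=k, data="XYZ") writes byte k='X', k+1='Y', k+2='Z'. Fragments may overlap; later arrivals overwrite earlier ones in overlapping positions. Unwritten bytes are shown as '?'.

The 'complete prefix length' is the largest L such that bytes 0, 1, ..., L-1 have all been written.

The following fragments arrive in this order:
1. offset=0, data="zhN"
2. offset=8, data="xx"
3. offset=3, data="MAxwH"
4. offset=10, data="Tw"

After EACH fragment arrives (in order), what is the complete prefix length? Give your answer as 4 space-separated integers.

Fragment 1: offset=0 data="zhN" -> buffer=zhN????????? -> prefix_len=3
Fragment 2: offset=8 data="xx" -> buffer=zhN?????xx?? -> prefix_len=3
Fragment 3: offset=3 data="MAxwH" -> buffer=zhNMAxwHxx?? -> prefix_len=10
Fragment 4: offset=10 data="Tw" -> buffer=zhNMAxwHxxTw -> prefix_len=12

Answer: 3 3 10 12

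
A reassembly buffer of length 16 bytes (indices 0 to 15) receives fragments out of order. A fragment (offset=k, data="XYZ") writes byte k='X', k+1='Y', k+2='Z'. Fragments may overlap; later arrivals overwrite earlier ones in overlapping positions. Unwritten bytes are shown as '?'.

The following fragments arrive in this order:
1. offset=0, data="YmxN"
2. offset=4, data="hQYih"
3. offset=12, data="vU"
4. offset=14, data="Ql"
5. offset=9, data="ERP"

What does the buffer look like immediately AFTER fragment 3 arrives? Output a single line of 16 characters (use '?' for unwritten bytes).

Answer: YmxNhQYih???vU??

Derivation:
Fragment 1: offset=0 data="YmxN" -> buffer=YmxN????????????
Fragment 2: offset=4 data="hQYih" -> buffer=YmxNhQYih???????
Fragment 3: offset=12 data="vU" -> buffer=YmxNhQYih???vU??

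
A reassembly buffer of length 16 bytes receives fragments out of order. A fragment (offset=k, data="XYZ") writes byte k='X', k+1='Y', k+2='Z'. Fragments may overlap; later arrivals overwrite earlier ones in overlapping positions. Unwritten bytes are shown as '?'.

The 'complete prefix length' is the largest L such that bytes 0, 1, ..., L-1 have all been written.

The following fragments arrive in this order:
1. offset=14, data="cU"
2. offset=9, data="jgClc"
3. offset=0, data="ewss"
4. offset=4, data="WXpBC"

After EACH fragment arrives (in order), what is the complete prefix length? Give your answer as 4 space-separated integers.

Fragment 1: offset=14 data="cU" -> buffer=??????????????cU -> prefix_len=0
Fragment 2: offset=9 data="jgClc" -> buffer=?????????jgClccU -> prefix_len=0
Fragment 3: offset=0 data="ewss" -> buffer=ewss?????jgClccU -> prefix_len=4
Fragment 4: offset=4 data="WXpBC" -> buffer=ewssWXpBCjgClccU -> prefix_len=16

Answer: 0 0 4 16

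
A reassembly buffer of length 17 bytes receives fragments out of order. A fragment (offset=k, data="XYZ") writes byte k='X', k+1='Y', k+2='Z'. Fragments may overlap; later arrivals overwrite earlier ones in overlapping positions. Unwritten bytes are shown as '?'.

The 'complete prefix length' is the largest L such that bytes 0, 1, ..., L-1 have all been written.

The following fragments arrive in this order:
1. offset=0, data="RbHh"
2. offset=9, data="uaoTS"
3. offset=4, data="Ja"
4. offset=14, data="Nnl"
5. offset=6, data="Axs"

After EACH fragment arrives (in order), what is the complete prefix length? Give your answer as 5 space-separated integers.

Answer: 4 4 6 6 17

Derivation:
Fragment 1: offset=0 data="RbHh" -> buffer=RbHh????????????? -> prefix_len=4
Fragment 2: offset=9 data="uaoTS" -> buffer=RbHh?????uaoTS??? -> prefix_len=4
Fragment 3: offset=4 data="Ja" -> buffer=RbHhJa???uaoTS??? -> prefix_len=6
Fragment 4: offset=14 data="Nnl" -> buffer=RbHhJa???uaoTSNnl -> prefix_len=6
Fragment 5: offset=6 data="Axs" -> buffer=RbHhJaAxsuaoTSNnl -> prefix_len=17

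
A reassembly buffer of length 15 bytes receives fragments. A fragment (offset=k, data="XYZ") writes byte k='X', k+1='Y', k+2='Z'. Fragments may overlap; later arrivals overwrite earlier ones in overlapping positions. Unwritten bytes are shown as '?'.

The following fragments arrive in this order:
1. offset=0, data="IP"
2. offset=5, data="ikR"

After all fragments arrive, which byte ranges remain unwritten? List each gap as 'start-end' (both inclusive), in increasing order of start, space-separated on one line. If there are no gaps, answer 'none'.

Fragment 1: offset=0 len=2
Fragment 2: offset=5 len=3
Gaps: 2-4 8-14

Answer: 2-4 8-14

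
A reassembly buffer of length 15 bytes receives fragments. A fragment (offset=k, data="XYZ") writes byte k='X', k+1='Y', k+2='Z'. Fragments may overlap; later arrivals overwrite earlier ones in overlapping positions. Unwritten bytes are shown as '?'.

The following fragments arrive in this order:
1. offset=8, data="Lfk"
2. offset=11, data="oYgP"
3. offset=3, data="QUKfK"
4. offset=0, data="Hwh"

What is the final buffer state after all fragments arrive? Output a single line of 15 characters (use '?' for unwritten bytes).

Answer: HwhQUKfKLfkoYgP

Derivation:
Fragment 1: offset=8 data="Lfk" -> buffer=????????Lfk????
Fragment 2: offset=11 data="oYgP" -> buffer=????????LfkoYgP
Fragment 3: offset=3 data="QUKfK" -> buffer=???QUKfKLfkoYgP
Fragment 4: offset=0 data="Hwh" -> buffer=HwhQUKfKLfkoYgP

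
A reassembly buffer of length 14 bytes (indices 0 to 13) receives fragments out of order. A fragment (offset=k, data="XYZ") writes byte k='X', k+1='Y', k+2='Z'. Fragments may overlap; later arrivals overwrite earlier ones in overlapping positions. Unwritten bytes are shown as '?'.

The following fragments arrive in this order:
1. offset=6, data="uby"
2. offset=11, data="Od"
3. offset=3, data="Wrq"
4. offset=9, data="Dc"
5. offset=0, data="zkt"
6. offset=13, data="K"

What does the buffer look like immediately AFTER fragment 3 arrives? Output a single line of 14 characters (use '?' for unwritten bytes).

Answer: ???Wrquby??Od?

Derivation:
Fragment 1: offset=6 data="uby" -> buffer=??????uby?????
Fragment 2: offset=11 data="Od" -> buffer=??????uby??Od?
Fragment 3: offset=3 data="Wrq" -> buffer=???Wrquby??Od?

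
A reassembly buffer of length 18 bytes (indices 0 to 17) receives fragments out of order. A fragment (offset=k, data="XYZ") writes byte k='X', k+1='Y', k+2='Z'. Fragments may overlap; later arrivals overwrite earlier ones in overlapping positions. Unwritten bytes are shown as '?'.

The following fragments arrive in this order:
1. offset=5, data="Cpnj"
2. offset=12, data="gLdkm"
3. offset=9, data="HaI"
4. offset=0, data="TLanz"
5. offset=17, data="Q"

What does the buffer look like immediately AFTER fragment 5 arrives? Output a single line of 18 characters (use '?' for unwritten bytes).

Fragment 1: offset=5 data="Cpnj" -> buffer=?????Cpnj?????????
Fragment 2: offset=12 data="gLdkm" -> buffer=?????Cpnj???gLdkm?
Fragment 3: offset=9 data="HaI" -> buffer=?????CpnjHaIgLdkm?
Fragment 4: offset=0 data="TLanz" -> buffer=TLanzCpnjHaIgLdkm?
Fragment 5: offset=17 data="Q" -> buffer=TLanzCpnjHaIgLdkmQ

Answer: TLanzCpnjHaIgLdkmQ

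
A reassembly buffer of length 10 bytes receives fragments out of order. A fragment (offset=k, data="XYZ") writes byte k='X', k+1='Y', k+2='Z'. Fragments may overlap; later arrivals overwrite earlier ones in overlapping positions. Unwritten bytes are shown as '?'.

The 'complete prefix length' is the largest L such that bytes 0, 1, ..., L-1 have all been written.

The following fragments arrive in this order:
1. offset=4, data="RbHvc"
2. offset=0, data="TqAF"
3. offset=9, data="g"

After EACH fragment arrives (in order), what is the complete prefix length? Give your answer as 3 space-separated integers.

Answer: 0 9 10

Derivation:
Fragment 1: offset=4 data="RbHvc" -> buffer=????RbHvc? -> prefix_len=0
Fragment 2: offset=0 data="TqAF" -> buffer=TqAFRbHvc? -> prefix_len=9
Fragment 3: offset=9 data="g" -> buffer=TqAFRbHvcg -> prefix_len=10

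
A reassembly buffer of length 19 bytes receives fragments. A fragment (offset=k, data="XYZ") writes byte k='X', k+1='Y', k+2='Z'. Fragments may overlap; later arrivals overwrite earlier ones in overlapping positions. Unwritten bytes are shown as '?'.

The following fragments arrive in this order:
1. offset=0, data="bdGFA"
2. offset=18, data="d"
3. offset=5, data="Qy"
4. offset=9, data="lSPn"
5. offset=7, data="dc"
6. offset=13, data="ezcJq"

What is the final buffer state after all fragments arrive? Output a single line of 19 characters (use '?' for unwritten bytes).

Answer: bdGFAQydclSPnezcJqd

Derivation:
Fragment 1: offset=0 data="bdGFA" -> buffer=bdGFA??????????????
Fragment 2: offset=18 data="d" -> buffer=bdGFA?????????????d
Fragment 3: offset=5 data="Qy" -> buffer=bdGFAQy???????????d
Fragment 4: offset=9 data="lSPn" -> buffer=bdGFAQy??lSPn?????d
Fragment 5: offset=7 data="dc" -> buffer=bdGFAQydclSPn?????d
Fragment 6: offset=13 data="ezcJq" -> buffer=bdGFAQydclSPnezcJqd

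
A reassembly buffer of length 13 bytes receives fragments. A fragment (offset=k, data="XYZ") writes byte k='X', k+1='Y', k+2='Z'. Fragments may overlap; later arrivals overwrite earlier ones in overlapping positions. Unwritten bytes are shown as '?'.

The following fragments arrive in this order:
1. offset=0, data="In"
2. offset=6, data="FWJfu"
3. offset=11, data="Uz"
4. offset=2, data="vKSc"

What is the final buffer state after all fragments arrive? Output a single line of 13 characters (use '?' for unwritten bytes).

Fragment 1: offset=0 data="In" -> buffer=In???????????
Fragment 2: offset=6 data="FWJfu" -> buffer=In????FWJfu??
Fragment 3: offset=11 data="Uz" -> buffer=In????FWJfuUz
Fragment 4: offset=2 data="vKSc" -> buffer=InvKScFWJfuUz

Answer: InvKScFWJfuUz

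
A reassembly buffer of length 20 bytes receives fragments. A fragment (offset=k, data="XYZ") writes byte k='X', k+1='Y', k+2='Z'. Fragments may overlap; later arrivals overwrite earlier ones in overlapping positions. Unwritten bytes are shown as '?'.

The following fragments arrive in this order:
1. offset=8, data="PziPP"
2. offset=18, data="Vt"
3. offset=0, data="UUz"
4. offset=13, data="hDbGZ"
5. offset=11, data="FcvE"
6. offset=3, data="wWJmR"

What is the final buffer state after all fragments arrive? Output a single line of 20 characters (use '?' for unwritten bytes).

Fragment 1: offset=8 data="PziPP" -> buffer=????????PziPP???????
Fragment 2: offset=18 data="Vt" -> buffer=????????PziPP?????Vt
Fragment 3: offset=0 data="UUz" -> buffer=UUz?????PziPP?????Vt
Fragment 4: offset=13 data="hDbGZ" -> buffer=UUz?????PziPPhDbGZVt
Fragment 5: offset=11 data="FcvE" -> buffer=UUz?????PziFcvEbGZVt
Fragment 6: offset=3 data="wWJmR" -> buffer=UUzwWJmRPziFcvEbGZVt

Answer: UUzwWJmRPziFcvEbGZVt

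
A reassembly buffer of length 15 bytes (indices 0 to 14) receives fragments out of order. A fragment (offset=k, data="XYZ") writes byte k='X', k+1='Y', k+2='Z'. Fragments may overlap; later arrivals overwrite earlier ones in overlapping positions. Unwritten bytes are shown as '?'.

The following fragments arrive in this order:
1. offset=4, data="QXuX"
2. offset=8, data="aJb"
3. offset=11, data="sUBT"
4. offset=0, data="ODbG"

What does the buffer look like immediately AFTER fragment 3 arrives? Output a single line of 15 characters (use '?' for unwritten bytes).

Answer: ????QXuXaJbsUBT

Derivation:
Fragment 1: offset=4 data="QXuX" -> buffer=????QXuX???????
Fragment 2: offset=8 data="aJb" -> buffer=????QXuXaJb????
Fragment 3: offset=11 data="sUBT" -> buffer=????QXuXaJbsUBT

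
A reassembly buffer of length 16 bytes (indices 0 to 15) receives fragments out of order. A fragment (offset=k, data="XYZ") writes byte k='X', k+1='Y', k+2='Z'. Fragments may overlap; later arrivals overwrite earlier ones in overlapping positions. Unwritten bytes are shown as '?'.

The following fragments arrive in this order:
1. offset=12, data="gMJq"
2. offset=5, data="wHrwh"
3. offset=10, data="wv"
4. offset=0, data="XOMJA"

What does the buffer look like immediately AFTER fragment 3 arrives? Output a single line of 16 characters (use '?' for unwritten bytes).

Answer: ?????wHrwhwvgMJq

Derivation:
Fragment 1: offset=12 data="gMJq" -> buffer=????????????gMJq
Fragment 2: offset=5 data="wHrwh" -> buffer=?????wHrwh??gMJq
Fragment 3: offset=10 data="wv" -> buffer=?????wHrwhwvgMJq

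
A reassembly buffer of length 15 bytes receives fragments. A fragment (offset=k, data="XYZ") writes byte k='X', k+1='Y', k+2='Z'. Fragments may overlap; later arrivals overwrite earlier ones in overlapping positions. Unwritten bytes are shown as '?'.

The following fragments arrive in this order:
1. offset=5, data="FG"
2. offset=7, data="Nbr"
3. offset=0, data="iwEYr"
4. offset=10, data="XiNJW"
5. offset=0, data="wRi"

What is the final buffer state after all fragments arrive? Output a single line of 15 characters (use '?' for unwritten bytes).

Fragment 1: offset=5 data="FG" -> buffer=?????FG????????
Fragment 2: offset=7 data="Nbr" -> buffer=?????FGNbr?????
Fragment 3: offset=0 data="iwEYr" -> buffer=iwEYrFGNbr?????
Fragment 4: offset=10 data="XiNJW" -> buffer=iwEYrFGNbrXiNJW
Fragment 5: offset=0 data="wRi" -> buffer=wRiYrFGNbrXiNJW

Answer: wRiYrFGNbrXiNJW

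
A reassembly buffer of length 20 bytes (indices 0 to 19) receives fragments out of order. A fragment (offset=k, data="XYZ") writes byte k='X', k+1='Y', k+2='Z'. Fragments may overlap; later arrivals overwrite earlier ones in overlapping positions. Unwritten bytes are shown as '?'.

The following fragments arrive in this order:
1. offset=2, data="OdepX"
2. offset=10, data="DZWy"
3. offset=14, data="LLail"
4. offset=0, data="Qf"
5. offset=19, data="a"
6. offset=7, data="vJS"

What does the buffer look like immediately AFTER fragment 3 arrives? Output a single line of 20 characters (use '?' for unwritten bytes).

Answer: ??OdepX???DZWyLLail?

Derivation:
Fragment 1: offset=2 data="OdepX" -> buffer=??OdepX?????????????
Fragment 2: offset=10 data="DZWy" -> buffer=??OdepX???DZWy??????
Fragment 3: offset=14 data="LLail" -> buffer=??OdepX???DZWyLLail?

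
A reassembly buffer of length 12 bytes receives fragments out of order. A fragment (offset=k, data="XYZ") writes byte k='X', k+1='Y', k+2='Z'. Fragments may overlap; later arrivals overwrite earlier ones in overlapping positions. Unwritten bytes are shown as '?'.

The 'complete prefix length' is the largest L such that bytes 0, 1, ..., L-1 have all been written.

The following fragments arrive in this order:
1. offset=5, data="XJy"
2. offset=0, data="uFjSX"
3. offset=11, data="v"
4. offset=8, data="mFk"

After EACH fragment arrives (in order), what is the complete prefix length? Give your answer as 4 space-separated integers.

Fragment 1: offset=5 data="XJy" -> buffer=?????XJy???? -> prefix_len=0
Fragment 2: offset=0 data="uFjSX" -> buffer=uFjSXXJy???? -> prefix_len=8
Fragment 3: offset=11 data="v" -> buffer=uFjSXXJy???v -> prefix_len=8
Fragment 4: offset=8 data="mFk" -> buffer=uFjSXXJymFkv -> prefix_len=12

Answer: 0 8 8 12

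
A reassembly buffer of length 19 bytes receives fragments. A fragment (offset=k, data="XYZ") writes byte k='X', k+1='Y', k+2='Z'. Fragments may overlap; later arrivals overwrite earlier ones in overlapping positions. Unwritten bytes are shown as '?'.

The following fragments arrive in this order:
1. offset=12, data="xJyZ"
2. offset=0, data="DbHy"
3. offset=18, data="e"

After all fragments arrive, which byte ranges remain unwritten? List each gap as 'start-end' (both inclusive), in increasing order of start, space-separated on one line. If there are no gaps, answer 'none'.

Fragment 1: offset=12 len=4
Fragment 2: offset=0 len=4
Fragment 3: offset=18 len=1
Gaps: 4-11 16-17

Answer: 4-11 16-17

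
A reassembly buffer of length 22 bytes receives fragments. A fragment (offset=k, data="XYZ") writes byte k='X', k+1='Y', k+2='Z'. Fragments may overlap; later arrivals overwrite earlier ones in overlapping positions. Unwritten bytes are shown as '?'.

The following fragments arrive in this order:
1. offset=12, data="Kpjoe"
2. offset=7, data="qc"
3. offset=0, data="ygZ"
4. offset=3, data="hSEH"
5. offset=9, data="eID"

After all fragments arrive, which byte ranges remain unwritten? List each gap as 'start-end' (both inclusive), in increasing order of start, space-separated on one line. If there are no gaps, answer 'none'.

Fragment 1: offset=12 len=5
Fragment 2: offset=7 len=2
Fragment 3: offset=0 len=3
Fragment 4: offset=3 len=4
Fragment 5: offset=9 len=3
Gaps: 17-21

Answer: 17-21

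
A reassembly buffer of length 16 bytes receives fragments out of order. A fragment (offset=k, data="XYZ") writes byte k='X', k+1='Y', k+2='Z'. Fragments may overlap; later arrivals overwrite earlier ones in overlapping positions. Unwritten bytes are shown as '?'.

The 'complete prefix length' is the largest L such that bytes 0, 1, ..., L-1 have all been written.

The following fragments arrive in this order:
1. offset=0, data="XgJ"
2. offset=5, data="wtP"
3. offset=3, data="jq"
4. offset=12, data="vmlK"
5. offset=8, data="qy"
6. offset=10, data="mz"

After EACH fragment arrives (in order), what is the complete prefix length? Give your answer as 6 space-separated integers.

Fragment 1: offset=0 data="XgJ" -> buffer=XgJ????????????? -> prefix_len=3
Fragment 2: offset=5 data="wtP" -> buffer=XgJ??wtP???????? -> prefix_len=3
Fragment 3: offset=3 data="jq" -> buffer=XgJjqwtP???????? -> prefix_len=8
Fragment 4: offset=12 data="vmlK" -> buffer=XgJjqwtP????vmlK -> prefix_len=8
Fragment 5: offset=8 data="qy" -> buffer=XgJjqwtPqy??vmlK -> prefix_len=10
Fragment 6: offset=10 data="mz" -> buffer=XgJjqwtPqymzvmlK -> prefix_len=16

Answer: 3 3 8 8 10 16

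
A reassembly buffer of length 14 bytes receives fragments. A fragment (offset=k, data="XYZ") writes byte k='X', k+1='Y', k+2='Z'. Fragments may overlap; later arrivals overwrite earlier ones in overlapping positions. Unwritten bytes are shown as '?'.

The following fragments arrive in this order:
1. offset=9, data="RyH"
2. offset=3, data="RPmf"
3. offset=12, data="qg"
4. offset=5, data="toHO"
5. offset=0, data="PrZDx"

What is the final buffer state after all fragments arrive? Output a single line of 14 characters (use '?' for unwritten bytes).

Answer: PrZDxtoHORyHqg

Derivation:
Fragment 1: offset=9 data="RyH" -> buffer=?????????RyH??
Fragment 2: offset=3 data="RPmf" -> buffer=???RPmf??RyH??
Fragment 3: offset=12 data="qg" -> buffer=???RPmf??RyHqg
Fragment 4: offset=5 data="toHO" -> buffer=???RPtoHORyHqg
Fragment 5: offset=0 data="PrZDx" -> buffer=PrZDxtoHORyHqg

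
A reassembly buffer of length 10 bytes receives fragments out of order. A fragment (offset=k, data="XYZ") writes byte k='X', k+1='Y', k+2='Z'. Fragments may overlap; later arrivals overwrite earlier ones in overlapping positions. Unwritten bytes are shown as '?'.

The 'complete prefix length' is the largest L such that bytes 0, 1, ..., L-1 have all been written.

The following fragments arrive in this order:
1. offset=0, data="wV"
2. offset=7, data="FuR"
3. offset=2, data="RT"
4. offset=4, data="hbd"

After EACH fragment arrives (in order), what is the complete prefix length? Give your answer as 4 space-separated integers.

Fragment 1: offset=0 data="wV" -> buffer=wV???????? -> prefix_len=2
Fragment 2: offset=7 data="FuR" -> buffer=wV?????FuR -> prefix_len=2
Fragment 3: offset=2 data="RT" -> buffer=wVRT???FuR -> prefix_len=4
Fragment 4: offset=4 data="hbd" -> buffer=wVRThbdFuR -> prefix_len=10

Answer: 2 2 4 10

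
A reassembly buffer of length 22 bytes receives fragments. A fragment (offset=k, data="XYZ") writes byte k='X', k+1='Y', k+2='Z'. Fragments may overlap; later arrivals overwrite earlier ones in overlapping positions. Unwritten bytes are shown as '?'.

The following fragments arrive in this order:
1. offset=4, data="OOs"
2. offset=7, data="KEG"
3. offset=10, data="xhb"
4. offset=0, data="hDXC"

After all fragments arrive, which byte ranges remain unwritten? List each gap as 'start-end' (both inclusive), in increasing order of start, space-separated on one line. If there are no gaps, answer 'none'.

Answer: 13-21

Derivation:
Fragment 1: offset=4 len=3
Fragment 2: offset=7 len=3
Fragment 3: offset=10 len=3
Fragment 4: offset=0 len=4
Gaps: 13-21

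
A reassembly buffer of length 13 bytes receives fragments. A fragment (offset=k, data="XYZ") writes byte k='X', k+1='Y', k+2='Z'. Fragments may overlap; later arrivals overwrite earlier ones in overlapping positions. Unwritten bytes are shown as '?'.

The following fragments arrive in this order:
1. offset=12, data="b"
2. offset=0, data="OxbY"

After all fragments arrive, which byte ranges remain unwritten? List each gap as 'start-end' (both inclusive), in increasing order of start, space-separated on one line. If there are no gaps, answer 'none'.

Answer: 4-11

Derivation:
Fragment 1: offset=12 len=1
Fragment 2: offset=0 len=4
Gaps: 4-11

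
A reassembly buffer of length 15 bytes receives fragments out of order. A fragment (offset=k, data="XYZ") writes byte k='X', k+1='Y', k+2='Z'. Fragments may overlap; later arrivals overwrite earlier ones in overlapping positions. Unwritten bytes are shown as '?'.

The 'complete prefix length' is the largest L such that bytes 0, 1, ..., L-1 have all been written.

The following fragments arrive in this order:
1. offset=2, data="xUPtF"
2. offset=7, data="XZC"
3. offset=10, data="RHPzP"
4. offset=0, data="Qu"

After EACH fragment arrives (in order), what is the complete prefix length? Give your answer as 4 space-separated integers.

Fragment 1: offset=2 data="xUPtF" -> buffer=??xUPtF???????? -> prefix_len=0
Fragment 2: offset=7 data="XZC" -> buffer=??xUPtFXZC????? -> prefix_len=0
Fragment 3: offset=10 data="RHPzP" -> buffer=??xUPtFXZCRHPzP -> prefix_len=0
Fragment 4: offset=0 data="Qu" -> buffer=QuxUPtFXZCRHPzP -> prefix_len=15

Answer: 0 0 0 15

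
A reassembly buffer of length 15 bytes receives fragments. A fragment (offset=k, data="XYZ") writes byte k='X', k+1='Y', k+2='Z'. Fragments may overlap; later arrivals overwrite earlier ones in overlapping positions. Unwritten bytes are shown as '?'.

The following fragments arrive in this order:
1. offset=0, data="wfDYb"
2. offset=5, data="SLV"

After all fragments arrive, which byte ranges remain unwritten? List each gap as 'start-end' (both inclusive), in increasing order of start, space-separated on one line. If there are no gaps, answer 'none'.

Answer: 8-14

Derivation:
Fragment 1: offset=0 len=5
Fragment 2: offset=5 len=3
Gaps: 8-14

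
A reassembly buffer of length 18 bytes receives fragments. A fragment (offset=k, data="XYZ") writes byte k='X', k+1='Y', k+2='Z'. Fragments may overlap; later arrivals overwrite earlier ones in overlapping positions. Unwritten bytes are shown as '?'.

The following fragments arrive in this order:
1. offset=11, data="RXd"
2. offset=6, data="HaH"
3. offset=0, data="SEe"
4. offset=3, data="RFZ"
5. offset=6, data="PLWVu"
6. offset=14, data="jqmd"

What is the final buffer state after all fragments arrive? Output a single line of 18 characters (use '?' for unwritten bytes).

Answer: SEeRFZPLWVuRXdjqmd

Derivation:
Fragment 1: offset=11 data="RXd" -> buffer=???????????RXd????
Fragment 2: offset=6 data="HaH" -> buffer=??????HaH??RXd????
Fragment 3: offset=0 data="SEe" -> buffer=SEe???HaH??RXd????
Fragment 4: offset=3 data="RFZ" -> buffer=SEeRFZHaH??RXd????
Fragment 5: offset=6 data="PLWVu" -> buffer=SEeRFZPLWVuRXd????
Fragment 6: offset=14 data="jqmd" -> buffer=SEeRFZPLWVuRXdjqmd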